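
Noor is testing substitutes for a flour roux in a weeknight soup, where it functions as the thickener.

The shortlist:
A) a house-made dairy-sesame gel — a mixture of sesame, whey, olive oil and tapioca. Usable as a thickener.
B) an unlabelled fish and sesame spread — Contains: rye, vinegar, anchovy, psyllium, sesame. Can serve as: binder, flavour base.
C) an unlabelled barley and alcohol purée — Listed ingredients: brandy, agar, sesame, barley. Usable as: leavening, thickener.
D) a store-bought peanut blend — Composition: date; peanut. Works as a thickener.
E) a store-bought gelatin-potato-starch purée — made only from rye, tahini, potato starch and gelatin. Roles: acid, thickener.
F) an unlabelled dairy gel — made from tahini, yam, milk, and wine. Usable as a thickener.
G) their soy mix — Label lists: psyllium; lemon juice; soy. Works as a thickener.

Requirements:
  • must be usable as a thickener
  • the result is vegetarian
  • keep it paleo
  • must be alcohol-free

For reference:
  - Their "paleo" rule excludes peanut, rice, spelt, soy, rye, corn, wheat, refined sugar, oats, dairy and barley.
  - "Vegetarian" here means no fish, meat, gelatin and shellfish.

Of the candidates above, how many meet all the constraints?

0

A: has whey, so not paleo — reject
B: not usable as a thickener; has rye, so not paleo (and 1 more) — out
C: has barley, so not paleo; has brandy, so not alcohol-free — reject
D: has peanut, so not paleo — reject
E: has rye, so not paleo; has gelatin, so not vegetarian — no
F: has milk, so not paleo; has wine, so not alcohol-free — reject
G: has soy, so not paleo — out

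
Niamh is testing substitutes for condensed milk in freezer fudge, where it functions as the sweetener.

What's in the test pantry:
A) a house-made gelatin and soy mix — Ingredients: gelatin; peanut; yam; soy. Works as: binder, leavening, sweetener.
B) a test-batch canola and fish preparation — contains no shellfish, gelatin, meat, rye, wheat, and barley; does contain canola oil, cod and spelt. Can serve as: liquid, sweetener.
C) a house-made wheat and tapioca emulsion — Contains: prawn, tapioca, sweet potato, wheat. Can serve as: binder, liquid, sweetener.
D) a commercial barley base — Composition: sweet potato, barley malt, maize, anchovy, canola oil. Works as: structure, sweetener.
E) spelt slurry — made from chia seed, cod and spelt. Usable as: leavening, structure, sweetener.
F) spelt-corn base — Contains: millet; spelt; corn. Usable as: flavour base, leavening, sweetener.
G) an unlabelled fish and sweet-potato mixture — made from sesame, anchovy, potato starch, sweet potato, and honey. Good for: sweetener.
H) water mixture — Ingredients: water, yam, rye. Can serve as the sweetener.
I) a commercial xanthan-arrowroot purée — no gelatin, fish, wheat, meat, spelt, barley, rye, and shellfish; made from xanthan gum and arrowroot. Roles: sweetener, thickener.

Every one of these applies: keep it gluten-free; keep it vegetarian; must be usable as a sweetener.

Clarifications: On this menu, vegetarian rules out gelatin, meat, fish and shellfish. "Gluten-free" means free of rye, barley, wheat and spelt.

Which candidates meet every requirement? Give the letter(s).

A: has gelatin, so not vegetarian — reject
B: has cod, so not vegetarian; has spelt, so not gluten-free — reject
C: has prawn, so not vegetarian; has wheat, so not gluten-free — out
D: has anchovy, so not vegetarian; has barley malt, so not gluten-free — no
E: has cod, so not vegetarian; has spelt, so not gluten-free — out
F: has spelt, so not gluten-free — out
G: has anchovy, so not vegetarian — no
H: has rye, so not gluten-free — reject
I: works as a sweetener, vegetarian, gluten-free — valid

I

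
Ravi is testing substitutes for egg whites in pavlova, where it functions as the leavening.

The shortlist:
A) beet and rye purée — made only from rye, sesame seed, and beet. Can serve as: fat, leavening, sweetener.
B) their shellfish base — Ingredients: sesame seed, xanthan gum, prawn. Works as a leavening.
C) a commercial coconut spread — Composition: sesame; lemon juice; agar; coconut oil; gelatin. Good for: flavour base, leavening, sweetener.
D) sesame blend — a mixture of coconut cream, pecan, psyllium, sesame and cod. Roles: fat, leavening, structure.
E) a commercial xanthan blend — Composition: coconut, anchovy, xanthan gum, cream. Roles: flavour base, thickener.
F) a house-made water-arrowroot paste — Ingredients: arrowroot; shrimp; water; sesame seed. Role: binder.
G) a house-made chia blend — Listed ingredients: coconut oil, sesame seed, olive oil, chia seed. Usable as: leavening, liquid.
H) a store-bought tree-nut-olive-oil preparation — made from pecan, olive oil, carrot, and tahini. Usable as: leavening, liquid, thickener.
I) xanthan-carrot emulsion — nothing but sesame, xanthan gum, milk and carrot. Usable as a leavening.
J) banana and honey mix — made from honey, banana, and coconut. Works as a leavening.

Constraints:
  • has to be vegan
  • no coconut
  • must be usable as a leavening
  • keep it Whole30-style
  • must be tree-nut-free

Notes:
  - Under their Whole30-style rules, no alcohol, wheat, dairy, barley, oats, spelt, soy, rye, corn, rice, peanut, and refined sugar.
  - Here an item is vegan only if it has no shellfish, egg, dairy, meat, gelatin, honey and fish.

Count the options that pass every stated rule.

A: has rye, so not Whole30-style — out
B: has prawn, so not vegan — no
C: has gelatin, so not vegan; has coconut oil, so not coconut-free — no
D: has cod, so not vegan; has coconut cream, so not coconut-free (and 1 more) — reject
E: not usable as a leavening; has cream, so not Whole30-style (and 2 more) — out
F: not usable as a leavening; has shrimp, so not vegan — reject
G: has coconut oil, so not coconut-free — no
H: has pecan, so not tree-nut-free — no
I: has milk, so not Whole30-style; has milk, so not vegan — reject
J: has honey, so not vegan; has coconut, so not coconut-free — reject

0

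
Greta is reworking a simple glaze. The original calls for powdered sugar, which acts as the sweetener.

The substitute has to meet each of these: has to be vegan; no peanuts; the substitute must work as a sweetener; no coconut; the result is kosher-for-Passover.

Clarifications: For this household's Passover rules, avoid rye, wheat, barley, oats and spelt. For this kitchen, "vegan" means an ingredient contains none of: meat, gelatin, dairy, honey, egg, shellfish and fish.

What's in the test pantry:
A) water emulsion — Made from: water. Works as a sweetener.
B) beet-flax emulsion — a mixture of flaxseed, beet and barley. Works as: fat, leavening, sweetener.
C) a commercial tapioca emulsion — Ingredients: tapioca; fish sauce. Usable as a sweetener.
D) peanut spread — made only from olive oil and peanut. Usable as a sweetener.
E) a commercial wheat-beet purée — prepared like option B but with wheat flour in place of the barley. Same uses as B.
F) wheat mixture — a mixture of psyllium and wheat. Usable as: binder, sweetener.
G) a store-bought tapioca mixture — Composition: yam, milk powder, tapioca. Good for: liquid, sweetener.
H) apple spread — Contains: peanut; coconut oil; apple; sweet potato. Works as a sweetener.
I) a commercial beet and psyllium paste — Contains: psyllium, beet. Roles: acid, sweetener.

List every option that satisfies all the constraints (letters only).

A: no peanut, no coconut — valid
B: has barley, so not kosher-for-Passover — out
C: has fish sauce, so not vegan — out
D: has peanut, so not peanut-free — reject
E: has wheat flour, so not kosher-for-Passover — out
F: has wheat, so not kosher-for-Passover — no
G: has milk powder, so not vegan — reject
H: has peanut, so not peanut-free; has coconut oil, so not coconut-free — reject
I: works as a sweetener, no peanut, kosher-for-Passover — valid

A, I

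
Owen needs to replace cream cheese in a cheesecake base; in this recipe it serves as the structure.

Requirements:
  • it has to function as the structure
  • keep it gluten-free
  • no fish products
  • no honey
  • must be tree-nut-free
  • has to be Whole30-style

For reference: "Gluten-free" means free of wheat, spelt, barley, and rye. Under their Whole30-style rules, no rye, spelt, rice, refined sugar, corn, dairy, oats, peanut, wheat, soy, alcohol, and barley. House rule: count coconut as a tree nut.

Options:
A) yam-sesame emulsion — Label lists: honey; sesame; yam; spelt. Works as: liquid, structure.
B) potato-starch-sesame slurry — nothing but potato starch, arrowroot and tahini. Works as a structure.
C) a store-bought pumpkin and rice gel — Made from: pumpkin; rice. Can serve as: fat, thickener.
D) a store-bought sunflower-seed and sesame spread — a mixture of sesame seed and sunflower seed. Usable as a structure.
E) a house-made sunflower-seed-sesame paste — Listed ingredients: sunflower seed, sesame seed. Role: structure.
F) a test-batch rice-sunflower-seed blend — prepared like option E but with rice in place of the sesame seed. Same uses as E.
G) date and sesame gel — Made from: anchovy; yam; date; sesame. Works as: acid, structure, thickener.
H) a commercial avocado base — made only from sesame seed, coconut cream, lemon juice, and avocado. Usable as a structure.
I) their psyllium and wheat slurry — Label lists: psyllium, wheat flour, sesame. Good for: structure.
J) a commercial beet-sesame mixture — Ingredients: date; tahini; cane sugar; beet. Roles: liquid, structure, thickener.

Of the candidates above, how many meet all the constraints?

3

A: has spelt, so not gluten-free; has spelt, so not Whole30-style (and 1 more) — out
B: gluten-free, no honey — keep
C: not usable as a structure; has rice, so not Whole30-style — reject
D: works as a structure, gluten-free, Whole30-style — valid
E: only sesame seed and sunflower seed; none excluded — valid
F: has rice, so not Whole30-style — reject
G: has anchovy, so not fish-free — no
H: has coconut cream, so not tree-nut-free — reject
I: has wheat flour, so not gluten-free; has wheat flour, so not Whole30-style — reject
J: has cane sugar, so not Whole30-style — out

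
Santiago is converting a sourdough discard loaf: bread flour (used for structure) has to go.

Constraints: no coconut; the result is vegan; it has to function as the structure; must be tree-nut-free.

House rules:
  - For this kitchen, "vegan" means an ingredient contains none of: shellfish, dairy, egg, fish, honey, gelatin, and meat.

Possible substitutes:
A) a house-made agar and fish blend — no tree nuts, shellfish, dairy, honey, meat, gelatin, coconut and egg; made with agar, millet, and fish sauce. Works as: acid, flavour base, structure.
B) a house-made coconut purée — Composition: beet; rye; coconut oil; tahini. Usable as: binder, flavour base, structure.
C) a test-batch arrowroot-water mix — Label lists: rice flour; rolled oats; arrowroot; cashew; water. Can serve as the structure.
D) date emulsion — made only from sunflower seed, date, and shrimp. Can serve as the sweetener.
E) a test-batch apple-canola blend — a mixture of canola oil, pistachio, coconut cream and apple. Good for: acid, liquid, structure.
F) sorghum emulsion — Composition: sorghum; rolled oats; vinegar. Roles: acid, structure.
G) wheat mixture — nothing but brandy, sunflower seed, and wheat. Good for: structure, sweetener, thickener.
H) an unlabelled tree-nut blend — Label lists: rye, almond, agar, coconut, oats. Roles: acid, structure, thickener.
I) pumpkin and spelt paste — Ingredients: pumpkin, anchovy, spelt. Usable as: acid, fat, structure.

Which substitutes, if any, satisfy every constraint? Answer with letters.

A: has fish sauce, so not vegan — out
B: has coconut oil, so not coconut-free — reject
C: has cashew, so not tree-nut-free — no
D: not usable as a structure; has shrimp, so not vegan — no
E: has coconut cream, so not coconut-free; has pistachio, so not tree-nut-free — reject
F: works as a structure, vegan, no coconut — valid
G: works as a structure, no coconut, vegan — keep
H: has coconut, so not coconut-free; has almond, so not tree-nut-free — no
I: has anchovy, so not vegan — reject

F, G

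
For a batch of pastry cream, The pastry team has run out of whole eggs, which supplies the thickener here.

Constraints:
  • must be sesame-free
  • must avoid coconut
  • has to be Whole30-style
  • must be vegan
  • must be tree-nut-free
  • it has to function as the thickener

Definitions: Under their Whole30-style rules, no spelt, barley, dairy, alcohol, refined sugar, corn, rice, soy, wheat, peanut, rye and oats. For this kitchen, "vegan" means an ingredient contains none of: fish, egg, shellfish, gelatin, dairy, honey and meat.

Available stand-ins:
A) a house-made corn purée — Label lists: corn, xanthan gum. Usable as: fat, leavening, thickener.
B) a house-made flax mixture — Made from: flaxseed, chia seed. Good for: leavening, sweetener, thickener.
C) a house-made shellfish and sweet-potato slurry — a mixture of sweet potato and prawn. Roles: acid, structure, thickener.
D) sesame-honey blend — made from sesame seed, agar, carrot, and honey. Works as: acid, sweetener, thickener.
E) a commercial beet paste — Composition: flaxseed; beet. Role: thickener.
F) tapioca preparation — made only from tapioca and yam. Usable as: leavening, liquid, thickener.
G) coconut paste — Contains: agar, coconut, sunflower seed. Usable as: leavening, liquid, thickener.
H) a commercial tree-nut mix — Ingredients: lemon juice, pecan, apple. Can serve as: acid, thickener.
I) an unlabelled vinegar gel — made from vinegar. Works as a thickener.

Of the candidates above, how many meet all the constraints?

4

A: has corn, so not Whole30-style — reject
B: works as a thickener, no coconut, no tree nuts — valid
C: has prawn, so not vegan — out
D: has honey, so not vegan; has sesame seed, so not sesame-free — reject
E: no coconut, no sesame — OK
F: all constraints satisfied — valid
G: has coconut, so not coconut-free — out
H: has pecan, so not tree-nut-free — out
I: vegan, Whole30-style — valid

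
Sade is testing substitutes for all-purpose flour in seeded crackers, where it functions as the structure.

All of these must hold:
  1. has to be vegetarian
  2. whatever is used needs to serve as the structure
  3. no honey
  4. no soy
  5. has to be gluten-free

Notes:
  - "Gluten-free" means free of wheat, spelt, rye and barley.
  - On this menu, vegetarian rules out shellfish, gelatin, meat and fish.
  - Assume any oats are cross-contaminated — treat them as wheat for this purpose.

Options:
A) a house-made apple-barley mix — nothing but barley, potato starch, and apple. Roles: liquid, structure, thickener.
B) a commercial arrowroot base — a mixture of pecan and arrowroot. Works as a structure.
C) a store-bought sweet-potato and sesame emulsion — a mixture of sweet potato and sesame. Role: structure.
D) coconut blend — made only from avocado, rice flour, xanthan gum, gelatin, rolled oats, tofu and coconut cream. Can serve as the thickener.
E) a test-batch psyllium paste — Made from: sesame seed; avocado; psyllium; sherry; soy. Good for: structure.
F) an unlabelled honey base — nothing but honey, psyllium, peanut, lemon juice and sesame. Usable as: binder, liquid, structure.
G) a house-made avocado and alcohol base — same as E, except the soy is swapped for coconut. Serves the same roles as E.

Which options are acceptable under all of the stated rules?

B, C, G

A: has barley, so not gluten-free — out
B: only pecan and arrowroot; none excluded — valid
C: only sesame and sweet potato; none excluded — OK
D: not usable as a structure; has rolled oats, so not gluten-free (and 2 more) — no
E: has soy, so not soy-free — out
F: has honey, so not honey-free — no
G: every rule checks out — OK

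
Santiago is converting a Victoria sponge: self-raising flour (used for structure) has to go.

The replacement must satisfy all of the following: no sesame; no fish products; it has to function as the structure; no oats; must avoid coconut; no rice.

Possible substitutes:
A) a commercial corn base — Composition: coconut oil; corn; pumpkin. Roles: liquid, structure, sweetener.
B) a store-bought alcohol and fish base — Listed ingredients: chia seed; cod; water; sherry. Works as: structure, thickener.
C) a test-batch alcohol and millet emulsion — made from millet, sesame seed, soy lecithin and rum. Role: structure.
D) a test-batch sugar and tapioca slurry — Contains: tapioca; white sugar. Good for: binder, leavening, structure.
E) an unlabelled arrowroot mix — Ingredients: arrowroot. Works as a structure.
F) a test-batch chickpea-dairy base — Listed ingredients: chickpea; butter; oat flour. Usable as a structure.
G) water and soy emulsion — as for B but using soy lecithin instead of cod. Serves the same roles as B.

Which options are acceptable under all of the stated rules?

D, E, G

A: has coconut oil, so not coconut-free — reject
B: has cod, so not fish-free — out
C: has sesame seed, so not sesame-free — out
D: all constraints satisfied — valid
E: every rule checks out — keep
F: has oat flour, so not oat-free — reject
G: every rule checks out — OK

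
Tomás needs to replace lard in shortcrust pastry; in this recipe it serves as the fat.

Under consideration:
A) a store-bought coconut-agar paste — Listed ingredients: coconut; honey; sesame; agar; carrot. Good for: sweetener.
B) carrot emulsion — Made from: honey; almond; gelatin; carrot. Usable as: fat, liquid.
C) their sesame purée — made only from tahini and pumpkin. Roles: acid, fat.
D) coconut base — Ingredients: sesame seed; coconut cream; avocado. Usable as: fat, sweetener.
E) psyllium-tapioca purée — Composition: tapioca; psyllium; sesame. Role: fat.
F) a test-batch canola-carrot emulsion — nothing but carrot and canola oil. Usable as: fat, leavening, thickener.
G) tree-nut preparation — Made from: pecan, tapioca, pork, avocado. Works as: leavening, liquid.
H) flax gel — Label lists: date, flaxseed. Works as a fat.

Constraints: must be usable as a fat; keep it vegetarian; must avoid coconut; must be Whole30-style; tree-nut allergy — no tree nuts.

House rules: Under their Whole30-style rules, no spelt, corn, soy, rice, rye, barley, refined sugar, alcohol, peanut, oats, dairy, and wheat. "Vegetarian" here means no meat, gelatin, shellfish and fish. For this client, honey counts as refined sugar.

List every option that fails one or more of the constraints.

A: not usable as a fat; has honey, so not Whole30-style (and 1 more) — no
B: has honey, so not Whole30-style; has gelatin, so not vegetarian (and 1 more) — no
C: nothing on the exclusion list — valid
D: has coconut cream, so not coconut-free — no
E: Whole30-style, vegetarian — keep
F: only carrot and canola oil; none excluded — keep
G: not usable as a fat; has pork, so not vegetarian (and 1 more) — out
H: only flaxseed and date; none excluded — valid

A, B, D, G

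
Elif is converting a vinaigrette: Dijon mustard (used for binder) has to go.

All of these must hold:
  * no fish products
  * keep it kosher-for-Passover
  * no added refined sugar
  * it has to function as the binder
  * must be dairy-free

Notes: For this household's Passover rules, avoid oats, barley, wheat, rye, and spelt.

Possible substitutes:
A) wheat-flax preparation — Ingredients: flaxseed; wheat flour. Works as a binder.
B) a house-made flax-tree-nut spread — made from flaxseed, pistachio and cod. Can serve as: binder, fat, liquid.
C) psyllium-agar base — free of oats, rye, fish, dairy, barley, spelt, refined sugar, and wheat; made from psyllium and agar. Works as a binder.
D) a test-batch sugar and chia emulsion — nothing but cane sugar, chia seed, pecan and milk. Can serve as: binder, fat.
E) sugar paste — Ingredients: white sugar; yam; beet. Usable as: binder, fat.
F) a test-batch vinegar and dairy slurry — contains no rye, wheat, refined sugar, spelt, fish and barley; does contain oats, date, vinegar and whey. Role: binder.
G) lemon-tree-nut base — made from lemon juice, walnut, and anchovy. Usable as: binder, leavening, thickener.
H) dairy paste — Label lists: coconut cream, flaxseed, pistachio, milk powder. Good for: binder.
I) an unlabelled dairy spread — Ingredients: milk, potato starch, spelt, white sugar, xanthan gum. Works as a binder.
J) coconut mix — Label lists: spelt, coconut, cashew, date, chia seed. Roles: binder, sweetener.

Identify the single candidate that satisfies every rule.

A: has wheat flour, so not kosher-for-Passover — no
B: has cod, so not fish-free — no
C: all constraints satisfied — valid
D: has milk, so not dairy-free; has cane sugar, so not no-added-sugar — no
E: has white sugar, so not no-added-sugar — reject
F: has oats, so not kosher-for-Passover; has whey, so not dairy-free — no
G: has anchovy, so not fish-free — no
H: has milk powder, so not dairy-free — reject
I: has spelt, so not kosher-for-Passover; has milk, so not dairy-free (and 1 more) — no
J: has spelt, so not kosher-for-Passover — reject

C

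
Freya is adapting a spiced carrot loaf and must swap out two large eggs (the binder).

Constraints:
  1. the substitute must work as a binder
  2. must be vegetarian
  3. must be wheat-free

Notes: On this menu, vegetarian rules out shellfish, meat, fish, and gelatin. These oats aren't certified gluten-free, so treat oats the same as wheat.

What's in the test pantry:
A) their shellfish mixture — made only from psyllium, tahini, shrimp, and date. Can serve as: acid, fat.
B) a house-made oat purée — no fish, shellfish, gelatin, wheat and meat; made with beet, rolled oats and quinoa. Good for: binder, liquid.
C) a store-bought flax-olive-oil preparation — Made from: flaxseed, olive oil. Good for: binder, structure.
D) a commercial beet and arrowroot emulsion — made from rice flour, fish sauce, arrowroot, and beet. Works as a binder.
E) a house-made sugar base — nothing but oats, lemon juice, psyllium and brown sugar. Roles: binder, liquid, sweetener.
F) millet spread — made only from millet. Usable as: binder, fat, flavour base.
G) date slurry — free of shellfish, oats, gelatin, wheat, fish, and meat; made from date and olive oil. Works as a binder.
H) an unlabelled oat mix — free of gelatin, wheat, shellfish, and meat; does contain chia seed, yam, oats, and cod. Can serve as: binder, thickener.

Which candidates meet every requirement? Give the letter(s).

C, F, G

A: not usable as a binder; has shrimp, so not vegetarian — no
B: has rolled oats, so not wheat-free — out
C: nothing on the exclusion list — OK
D: has fish sauce, so not vegetarian — reject
E: has oats, so not wheat-free — out
F: wheat-free, vegetarian — OK
G: vegetarian, wheat-free — OK
H: has cod, so not vegetarian; has oats, so not wheat-free — no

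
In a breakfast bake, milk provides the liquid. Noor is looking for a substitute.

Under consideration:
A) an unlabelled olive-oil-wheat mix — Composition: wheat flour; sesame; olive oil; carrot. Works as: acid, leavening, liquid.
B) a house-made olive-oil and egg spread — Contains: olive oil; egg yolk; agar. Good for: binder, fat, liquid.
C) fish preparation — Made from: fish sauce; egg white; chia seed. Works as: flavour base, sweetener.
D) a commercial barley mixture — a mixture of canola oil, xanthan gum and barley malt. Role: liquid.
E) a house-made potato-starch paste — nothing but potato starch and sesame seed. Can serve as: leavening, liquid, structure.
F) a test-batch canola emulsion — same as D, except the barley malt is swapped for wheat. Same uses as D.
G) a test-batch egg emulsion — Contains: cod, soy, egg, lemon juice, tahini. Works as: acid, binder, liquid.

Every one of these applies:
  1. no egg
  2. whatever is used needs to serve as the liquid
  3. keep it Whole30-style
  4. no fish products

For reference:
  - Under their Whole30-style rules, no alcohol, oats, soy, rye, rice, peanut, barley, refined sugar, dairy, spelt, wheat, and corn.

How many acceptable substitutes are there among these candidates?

1

A: has wheat flour, so not Whole30-style — reject
B: has egg yolk, so not egg-free — reject
C: not usable as a liquid; has egg white, so not egg-free (and 1 more) — no
D: has barley malt, so not Whole30-style — reject
E: only sesame seed and potato starch; none excluded — keep
F: has wheat, so not Whole30-style — out
G: has soy, so not Whole30-style; has egg, so not egg-free (and 1 more) — out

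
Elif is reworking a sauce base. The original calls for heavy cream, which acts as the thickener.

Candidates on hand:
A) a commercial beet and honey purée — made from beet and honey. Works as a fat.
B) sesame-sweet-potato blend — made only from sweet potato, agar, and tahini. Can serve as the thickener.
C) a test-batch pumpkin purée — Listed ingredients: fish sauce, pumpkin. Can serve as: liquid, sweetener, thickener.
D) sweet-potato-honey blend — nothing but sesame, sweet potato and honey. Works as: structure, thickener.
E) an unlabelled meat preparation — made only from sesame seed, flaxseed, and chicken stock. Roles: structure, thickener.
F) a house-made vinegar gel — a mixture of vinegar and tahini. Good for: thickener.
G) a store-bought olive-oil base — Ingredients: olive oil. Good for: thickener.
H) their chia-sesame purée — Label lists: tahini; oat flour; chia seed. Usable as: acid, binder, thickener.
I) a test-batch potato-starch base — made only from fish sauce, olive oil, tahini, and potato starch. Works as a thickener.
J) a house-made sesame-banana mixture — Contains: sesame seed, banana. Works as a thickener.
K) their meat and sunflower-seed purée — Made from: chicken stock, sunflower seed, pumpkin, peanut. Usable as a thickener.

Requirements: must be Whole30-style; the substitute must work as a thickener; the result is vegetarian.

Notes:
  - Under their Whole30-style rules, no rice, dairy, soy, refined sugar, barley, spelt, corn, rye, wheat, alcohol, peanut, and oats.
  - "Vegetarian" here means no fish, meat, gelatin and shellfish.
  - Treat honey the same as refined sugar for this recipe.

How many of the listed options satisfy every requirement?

4

A: not usable as a thickener; has honey, so not Whole30-style — out
B: only tahini, sweet potato, and agar; none excluded — OK
C: has fish sauce, so not vegetarian — reject
D: has honey, so not Whole30-style — no
E: has chicken stock, so not vegetarian — reject
F: all constraints satisfied — keep
G: vegetarian, Whole30-style — valid
H: has oat flour, so not Whole30-style — reject
I: has fish sauce, so not vegetarian — out
J: Whole30-style, vegetarian — valid
K: has peanut, so not Whole30-style; has chicken stock, so not vegetarian — no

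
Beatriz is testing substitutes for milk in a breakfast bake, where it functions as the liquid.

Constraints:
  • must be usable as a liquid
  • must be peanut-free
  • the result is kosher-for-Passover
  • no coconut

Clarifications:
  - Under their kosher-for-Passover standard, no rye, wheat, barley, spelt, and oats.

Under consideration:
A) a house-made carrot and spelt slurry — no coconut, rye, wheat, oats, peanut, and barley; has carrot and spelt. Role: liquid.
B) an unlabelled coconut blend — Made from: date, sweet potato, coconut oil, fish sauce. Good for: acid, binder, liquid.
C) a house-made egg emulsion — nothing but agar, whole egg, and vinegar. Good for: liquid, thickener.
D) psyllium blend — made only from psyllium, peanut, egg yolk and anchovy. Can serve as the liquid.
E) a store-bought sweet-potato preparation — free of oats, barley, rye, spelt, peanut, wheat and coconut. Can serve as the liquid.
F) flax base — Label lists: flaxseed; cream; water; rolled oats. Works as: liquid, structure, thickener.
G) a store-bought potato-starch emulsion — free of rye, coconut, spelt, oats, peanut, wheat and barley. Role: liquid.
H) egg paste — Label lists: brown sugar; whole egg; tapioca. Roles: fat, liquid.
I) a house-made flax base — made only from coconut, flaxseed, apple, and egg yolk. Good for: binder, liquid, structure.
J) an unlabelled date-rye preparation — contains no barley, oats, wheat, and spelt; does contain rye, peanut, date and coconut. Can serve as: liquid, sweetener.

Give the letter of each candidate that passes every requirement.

C, E, G, H

A: has spelt, so not kosher-for-Passover — no
B: has coconut oil, so not coconut-free — reject
C: only whole egg, vinegar and agar; none excluded — OK
D: has peanut, so not peanut-free — reject
E: works as a liquid, kosher-for-Passover, no peanut — OK
F: has rolled oats, so not kosher-for-Passover — out
G: nothing on the exclusion list — keep
H: only whole egg, brown sugar and tapioca; none excluded — valid
I: has coconut, so not coconut-free — reject
J: has rye, so not kosher-for-Passover; has coconut, so not coconut-free (and 1 more) — out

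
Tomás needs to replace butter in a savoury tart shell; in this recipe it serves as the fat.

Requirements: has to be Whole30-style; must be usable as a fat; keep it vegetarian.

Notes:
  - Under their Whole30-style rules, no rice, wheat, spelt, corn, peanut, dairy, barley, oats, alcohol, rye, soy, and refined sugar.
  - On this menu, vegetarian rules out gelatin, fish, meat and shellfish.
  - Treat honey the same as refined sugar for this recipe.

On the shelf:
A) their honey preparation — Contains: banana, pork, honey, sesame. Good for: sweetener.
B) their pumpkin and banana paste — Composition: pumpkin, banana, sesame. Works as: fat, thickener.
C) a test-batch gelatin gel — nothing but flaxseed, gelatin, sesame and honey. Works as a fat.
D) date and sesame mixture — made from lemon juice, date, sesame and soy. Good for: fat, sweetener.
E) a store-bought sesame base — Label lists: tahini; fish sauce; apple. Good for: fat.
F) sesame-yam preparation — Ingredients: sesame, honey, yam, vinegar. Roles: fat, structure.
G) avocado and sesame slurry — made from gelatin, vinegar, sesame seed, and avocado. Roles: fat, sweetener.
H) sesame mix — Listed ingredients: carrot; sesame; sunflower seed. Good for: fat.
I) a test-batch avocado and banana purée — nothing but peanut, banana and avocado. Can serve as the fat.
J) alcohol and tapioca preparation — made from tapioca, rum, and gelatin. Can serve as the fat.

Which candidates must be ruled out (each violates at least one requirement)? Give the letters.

A: not usable as a fat; has honey, so not Whole30-style (and 1 more) — out
B: vegetarian, Whole30-style — OK
C: has honey, so not Whole30-style; has gelatin, so not vegetarian — no
D: has soy, so not Whole30-style — no
E: has fish sauce, so not vegetarian — out
F: has honey, so not Whole30-style — out
G: has gelatin, so not vegetarian — out
H: only sesame, carrot and sunflower seed; none excluded — keep
I: has peanut, so not Whole30-style — no
J: has rum, so not Whole30-style; has gelatin, so not vegetarian — reject

A, C, D, E, F, G, I, J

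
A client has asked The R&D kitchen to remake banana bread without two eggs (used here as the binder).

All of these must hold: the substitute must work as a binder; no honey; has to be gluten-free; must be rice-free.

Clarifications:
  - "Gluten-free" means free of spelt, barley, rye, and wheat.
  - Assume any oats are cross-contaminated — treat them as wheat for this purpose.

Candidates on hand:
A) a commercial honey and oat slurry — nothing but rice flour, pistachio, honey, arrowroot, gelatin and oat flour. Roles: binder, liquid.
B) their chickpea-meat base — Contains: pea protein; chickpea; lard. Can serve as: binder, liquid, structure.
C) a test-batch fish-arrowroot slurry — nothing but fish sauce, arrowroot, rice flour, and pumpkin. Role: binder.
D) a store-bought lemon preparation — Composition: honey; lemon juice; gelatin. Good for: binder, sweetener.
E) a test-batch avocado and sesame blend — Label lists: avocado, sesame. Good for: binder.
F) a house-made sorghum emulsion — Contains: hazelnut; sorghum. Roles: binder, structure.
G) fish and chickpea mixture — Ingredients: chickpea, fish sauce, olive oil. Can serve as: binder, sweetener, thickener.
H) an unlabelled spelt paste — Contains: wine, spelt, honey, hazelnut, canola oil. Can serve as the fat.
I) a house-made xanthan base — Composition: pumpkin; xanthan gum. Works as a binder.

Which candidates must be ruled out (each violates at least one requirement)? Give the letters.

A, C, D, H

A: has oat flour, so not gluten-free; has rice flour, so not rice-free (and 1 more) — out
B: nothing on the exclusion list — keep
C: has rice flour, so not rice-free — out
D: has honey, so not honey-free — out
E: works as a binder, no rice, gluten-free — OK
F: no rice, no honey — OK
G: only fish sauce, olive oil and chickpea; none excluded — keep
H: not usable as a binder; has spelt, so not gluten-free (and 1 more) — no
I: works as a binder, gluten-free, no honey — valid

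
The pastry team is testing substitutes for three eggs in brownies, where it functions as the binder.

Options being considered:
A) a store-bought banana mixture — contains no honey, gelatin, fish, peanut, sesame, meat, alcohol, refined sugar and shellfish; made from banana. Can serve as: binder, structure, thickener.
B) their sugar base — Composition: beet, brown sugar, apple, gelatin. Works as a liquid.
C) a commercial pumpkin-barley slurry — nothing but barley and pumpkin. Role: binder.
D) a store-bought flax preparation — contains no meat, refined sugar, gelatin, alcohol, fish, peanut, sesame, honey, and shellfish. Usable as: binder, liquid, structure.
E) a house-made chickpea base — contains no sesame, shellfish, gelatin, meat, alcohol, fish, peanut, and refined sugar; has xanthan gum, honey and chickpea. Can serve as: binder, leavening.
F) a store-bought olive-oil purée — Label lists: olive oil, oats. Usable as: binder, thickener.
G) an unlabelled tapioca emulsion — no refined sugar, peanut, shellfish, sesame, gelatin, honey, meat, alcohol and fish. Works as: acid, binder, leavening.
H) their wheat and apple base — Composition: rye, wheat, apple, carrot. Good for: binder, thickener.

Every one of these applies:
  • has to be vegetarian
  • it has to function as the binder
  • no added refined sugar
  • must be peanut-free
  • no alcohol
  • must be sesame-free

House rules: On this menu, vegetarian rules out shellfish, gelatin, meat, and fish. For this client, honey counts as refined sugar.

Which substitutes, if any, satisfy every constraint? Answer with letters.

A: every rule checks out — valid
B: not usable as a binder; has gelatin, so not vegetarian (and 1 more) — reject
C: all constraints satisfied — keep
D: nothing on the exclusion list — keep
E: has honey, so not no-added-sugar — out
F: no-added-sugar, no peanut — keep
G: works as a binder, no-added-sugar, no peanut — OK
H: works as a binder, vegetarian, no-added-sugar — OK

A, C, D, F, G, H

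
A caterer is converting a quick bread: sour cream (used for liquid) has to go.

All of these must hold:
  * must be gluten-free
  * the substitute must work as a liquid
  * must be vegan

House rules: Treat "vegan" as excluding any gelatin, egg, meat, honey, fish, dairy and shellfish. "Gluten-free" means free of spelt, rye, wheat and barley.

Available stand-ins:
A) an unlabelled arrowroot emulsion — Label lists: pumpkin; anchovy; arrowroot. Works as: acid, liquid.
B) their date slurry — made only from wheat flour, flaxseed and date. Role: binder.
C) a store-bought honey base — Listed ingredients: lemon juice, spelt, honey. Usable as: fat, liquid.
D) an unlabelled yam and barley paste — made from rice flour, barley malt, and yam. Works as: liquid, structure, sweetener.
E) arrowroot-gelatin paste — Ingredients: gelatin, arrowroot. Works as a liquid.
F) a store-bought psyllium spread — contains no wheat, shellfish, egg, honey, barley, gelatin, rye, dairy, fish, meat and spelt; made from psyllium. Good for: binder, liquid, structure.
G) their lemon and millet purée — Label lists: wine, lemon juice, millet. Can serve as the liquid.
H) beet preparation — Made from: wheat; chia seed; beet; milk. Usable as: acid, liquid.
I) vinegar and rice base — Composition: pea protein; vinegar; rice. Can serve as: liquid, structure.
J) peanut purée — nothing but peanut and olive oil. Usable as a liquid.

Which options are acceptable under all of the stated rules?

A: has anchovy, so not vegan — reject
B: not usable as a liquid; has wheat flour, so not gluten-free — no
C: has honey, so not vegan; has spelt, so not gluten-free — reject
D: has barley malt, so not gluten-free — reject
E: has gelatin, so not vegan — out
F: vegan, gluten-free — keep
G: nothing on the exclusion list — valid
H: has milk, so not vegan; has wheat, so not gluten-free — no
I: only rice, vinegar, and pea protein; none excluded — keep
J: only peanut and olive oil; none excluded — valid

F, G, I, J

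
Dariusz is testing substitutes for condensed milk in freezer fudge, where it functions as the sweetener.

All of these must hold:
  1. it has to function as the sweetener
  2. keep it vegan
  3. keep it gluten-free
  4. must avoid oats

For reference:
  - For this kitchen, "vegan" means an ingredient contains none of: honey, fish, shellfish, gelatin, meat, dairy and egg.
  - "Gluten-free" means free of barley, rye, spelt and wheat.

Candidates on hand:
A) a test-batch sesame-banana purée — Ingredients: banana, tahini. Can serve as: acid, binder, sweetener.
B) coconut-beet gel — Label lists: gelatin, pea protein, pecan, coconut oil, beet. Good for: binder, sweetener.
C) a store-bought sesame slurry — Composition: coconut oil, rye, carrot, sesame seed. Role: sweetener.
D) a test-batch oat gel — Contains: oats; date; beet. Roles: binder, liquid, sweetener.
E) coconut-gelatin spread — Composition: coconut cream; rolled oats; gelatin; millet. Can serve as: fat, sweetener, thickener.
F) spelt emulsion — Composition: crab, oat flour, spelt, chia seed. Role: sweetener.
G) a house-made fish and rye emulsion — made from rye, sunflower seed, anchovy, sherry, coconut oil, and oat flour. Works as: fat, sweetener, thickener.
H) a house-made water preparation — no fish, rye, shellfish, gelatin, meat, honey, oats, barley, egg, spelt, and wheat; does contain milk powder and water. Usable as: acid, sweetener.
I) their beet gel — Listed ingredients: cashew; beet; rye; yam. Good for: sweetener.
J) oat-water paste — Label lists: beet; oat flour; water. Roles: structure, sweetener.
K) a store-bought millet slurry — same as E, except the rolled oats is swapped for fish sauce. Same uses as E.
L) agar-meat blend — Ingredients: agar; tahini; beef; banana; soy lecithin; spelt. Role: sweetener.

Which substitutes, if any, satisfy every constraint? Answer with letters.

A

A: nothing on the exclusion list — keep
B: has gelatin, so not vegan — no
C: has rye, so not gluten-free — reject
D: has oats, so not oat-free — reject
E: has gelatin, so not vegan; has rolled oats, so not oat-free — out
F: has crab, so not vegan; has spelt, so not gluten-free (and 1 more) — reject
G: has anchovy, so not vegan; has rye, so not gluten-free (and 1 more) — reject
H: has milk powder, so not vegan — out
I: has rye, so not gluten-free — out
J: has oat flour, so not oat-free — out
K: has fish sauce, so not vegan — reject
L: has beef, so not vegan; has spelt, so not gluten-free — out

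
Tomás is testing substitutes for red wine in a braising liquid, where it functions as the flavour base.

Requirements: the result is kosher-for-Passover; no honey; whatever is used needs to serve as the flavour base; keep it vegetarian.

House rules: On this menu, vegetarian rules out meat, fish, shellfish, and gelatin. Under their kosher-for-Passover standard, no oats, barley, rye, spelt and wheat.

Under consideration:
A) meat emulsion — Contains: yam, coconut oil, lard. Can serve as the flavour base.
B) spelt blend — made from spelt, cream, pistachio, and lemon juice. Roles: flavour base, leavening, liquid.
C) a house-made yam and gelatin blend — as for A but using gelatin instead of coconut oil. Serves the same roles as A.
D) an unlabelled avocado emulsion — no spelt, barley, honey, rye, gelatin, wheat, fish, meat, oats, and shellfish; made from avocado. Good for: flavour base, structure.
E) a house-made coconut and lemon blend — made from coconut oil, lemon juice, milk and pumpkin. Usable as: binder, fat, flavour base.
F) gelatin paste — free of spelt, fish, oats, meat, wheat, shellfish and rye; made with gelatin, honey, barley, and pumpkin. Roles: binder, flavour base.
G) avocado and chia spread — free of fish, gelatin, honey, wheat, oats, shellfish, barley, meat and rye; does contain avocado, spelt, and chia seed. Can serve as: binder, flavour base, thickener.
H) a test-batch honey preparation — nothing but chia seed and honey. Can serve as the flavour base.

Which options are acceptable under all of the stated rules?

D, E

A: has lard, so not vegetarian — reject
B: has spelt, so not kosher-for-Passover — reject
C: has gelatin, so not vegetarian — reject
D: works as a flavour base, kosher-for-Passover, no honey — valid
E: coconut oil and milk etc. — none of it excluded — keep
F: has gelatin, so not vegetarian; has barley, so not kosher-for-Passover (and 1 more) — reject
G: has spelt, so not kosher-for-Passover — reject
H: has honey, so not honey-free — out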